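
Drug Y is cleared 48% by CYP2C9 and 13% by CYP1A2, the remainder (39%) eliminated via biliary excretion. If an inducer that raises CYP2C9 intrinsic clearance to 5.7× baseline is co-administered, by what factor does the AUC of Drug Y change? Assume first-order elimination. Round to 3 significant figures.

0.307

The CYP2C9 pathway (48% of clearance) is boosted to 5.7× activity: 0.48 × 5.7 = 2.736.
CYP1A2 (13%) and the residual 39% are unaffected.
CL_new/CL_old = 2.736 + 0.13 + 0.39 = 3.256.
Since AUC ∝ 1/CL, the ratio is 1 / 3.256 = 0.307.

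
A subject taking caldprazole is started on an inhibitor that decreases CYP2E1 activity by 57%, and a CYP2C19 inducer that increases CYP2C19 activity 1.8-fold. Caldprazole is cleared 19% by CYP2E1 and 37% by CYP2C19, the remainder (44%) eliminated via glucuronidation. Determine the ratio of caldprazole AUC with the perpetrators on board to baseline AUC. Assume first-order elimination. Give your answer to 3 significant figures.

0.842

The CYP2E1 pathway (19% of clearance) falls to 0.43× activity: 0.19 × 0.43 = 0.0817.
The CYP2C19 pathway (37% of clearance) increases to 1.8× activity: 0.37 × 1.8 = 0.666.
The remaining 44% of clearance is unaffected.
CL_new/CL_old = 0.0817 + 0.666 + 0.44 = 1.1877.
AUC ∝ 1/CL: fold-change = 1 / 1.1877 = 0.842.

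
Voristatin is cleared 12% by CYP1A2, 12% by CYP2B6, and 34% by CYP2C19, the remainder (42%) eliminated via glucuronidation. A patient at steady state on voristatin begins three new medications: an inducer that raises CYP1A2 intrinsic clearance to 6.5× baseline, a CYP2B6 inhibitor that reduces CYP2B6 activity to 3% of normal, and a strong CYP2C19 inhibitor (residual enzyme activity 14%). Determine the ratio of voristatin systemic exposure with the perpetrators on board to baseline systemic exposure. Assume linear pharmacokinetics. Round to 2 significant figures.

The CYP1A2 pathway (12% of clearance) is boosted to 6.5× activity: 0.12 × 6.5 = 0.78.
The CYP2B6 pathway (12% of clearance) falls to 0.03× activity: 0.12 × 0.03 = 0.0036.
The CYP2C19 pathway (34% of clearance) is reduced to 0.14× activity: 0.34 × 0.14 = 0.0476.
The remaining 42% of clearance is unaffected.
CL_new/CL_old = 0.78 + 0.0036 + 0.0476 + 0.42 = 1.2512.
Net systemic exposure ratio = 1 / 1.2512 = 0.80.

0.80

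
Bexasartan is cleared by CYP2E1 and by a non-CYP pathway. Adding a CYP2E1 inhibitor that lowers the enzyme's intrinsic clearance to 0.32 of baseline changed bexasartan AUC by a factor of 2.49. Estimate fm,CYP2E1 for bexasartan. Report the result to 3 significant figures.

0.880

Write x for the fraction cleared via CYP2E1. The observed AUC change means clearance fell to 1/2.49 = 0.4016 of baseline.
Only the CYP2E1 route changed, so 0.4016 = x·0.32 + (1 − x), giving x = 0.880.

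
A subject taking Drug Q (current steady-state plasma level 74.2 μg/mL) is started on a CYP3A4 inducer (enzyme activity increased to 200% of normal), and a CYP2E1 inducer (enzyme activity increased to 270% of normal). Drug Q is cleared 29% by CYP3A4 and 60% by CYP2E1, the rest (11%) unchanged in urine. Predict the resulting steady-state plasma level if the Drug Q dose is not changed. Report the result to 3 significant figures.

The CYP3A4 pathway (29% of clearance) is boosted to 2× activity: 0.29 × 2 = 0.58.
The CYP2E1 pathway (60% of clearance) rises to 2.7× activity: 0.6 × 2.7 = 1.62.
The remaining 11% of clearance is unaffected.
Relative clearance = 0.58 + 1.62 + 0.11 = 2.31.
New steady-state plasma level = 74.2 / 2.31 = 32.1 μg/mL (concentration scales inversely with clearance).

32.1 μg/mL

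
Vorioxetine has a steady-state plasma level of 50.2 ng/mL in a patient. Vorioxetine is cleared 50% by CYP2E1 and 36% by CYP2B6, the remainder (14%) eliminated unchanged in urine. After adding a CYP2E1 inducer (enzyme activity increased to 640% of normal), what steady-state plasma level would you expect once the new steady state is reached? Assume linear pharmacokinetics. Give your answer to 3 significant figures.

The CYP2E1 pathway (50% of clearance) rises to 6.4× activity: 0.5 × 6.4 = 3.2.
CYP2B6 (36%) and the residual 14% are unaffected.
CL_new/CL_old = 3.2 + 0.36 + 0.14 = 3.7.
With dosing unchanged, steady-state plasma level scales as 1/CL: 50.2 / 3.7 = 13.6 ng/mL.

13.6 ng/mL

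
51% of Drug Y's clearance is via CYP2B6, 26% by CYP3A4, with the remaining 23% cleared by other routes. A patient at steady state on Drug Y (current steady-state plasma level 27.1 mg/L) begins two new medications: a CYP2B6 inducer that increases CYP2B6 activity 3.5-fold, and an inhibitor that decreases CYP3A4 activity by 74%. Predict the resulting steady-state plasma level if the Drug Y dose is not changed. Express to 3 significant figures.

13.0 mg/L

The CYP2B6 pathway (51% of clearance) increases to 3.5× activity: 0.51 × 3.5 = 1.785.
The CYP3A4 pathway (26% of clearance) drops to 0.26× activity: 0.26 × 0.26 = 0.0676.
The remaining 23% of clearance is unaffected.
Relative clearance = 1.785 + 0.0676 + 0.23 = 2.0826.
Steady-state plasma level ∝ 1/CL: new value = 27.1 / 2.0826 = 13.0 mg/L.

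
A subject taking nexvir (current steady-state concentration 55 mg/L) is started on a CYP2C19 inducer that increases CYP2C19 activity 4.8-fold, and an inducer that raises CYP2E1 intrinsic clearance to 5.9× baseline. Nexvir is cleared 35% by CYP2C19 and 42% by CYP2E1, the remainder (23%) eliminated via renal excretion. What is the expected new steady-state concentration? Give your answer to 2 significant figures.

The CYP2C19 pathway (35% of clearance) is boosted to 4.8× activity: 0.35 × 4.8 = 1.68.
The CYP2E1 pathway (42% of clearance) increases to 5.9× activity: 0.42 × 5.9 = 2.478.
The remaining 23% of clearance is unaffected.
CL_new/CL_old = 1.68 + 2.478 + 0.23 = 4.388.
New steady-state concentration = 55 / 4.388 = 13 mg/L (concentration scales inversely with clearance).

13 mg/L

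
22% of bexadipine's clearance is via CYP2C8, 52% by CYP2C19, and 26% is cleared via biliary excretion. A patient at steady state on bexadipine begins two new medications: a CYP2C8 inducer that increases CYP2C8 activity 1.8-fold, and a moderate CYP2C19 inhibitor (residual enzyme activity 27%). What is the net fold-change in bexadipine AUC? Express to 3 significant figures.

1.26

CYP2C8: 0.22 × 1.8 = 0.396
CYP2C19: 0.52 × 0.27 = 0.1404
Other: 0.26 (unchanged)
Relative clearance = 0.396 + 0.1404 + 0.26 = 0.7964.
Net AUC ratio = 1 / 0.7964 = 1.26.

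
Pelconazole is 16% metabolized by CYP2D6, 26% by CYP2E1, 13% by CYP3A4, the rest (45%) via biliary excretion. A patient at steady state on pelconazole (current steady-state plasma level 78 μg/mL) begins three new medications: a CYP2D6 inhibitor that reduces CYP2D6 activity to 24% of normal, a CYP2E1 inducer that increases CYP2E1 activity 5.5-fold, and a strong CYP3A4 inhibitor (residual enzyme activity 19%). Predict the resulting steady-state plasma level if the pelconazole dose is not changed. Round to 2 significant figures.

The CYP2D6 pathway (16% of clearance) is reduced to 0.24× activity: 0.16 × 0.24 = 0.0384.
The CYP2E1 pathway (26% of clearance) rises to 5.5× activity: 0.26 × 5.5 = 1.43.
The CYP3A4 pathway (13% of clearance) drops to 0.19× activity: 0.13 × 0.19 = 0.0247.
Non-CYP routes (45%) are unchanged.
CL_new/CL_old = 0.0384 + 1.43 + 0.0247 + 0.45 = 1.9431.
New steady-state plasma level = 78 / 1.9431 = 40 μg/mL (concentration scales inversely with clearance).

40 μg/mL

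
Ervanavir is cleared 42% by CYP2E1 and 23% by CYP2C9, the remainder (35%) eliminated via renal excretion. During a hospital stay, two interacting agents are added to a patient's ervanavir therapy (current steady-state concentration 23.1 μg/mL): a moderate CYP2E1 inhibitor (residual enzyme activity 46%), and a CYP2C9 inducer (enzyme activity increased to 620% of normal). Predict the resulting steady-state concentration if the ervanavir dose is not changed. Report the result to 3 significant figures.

11.7 μg/mL

CYP2E1: 0.42 × 0.46 = 0.1932
CYP2C9: 0.23 × 6.2 = 1.426
Other: 0.35 (unchanged)
Relative clearance = 0.1932 + 1.426 + 0.35 = 1.9692.
Steady-state concentration ∝ 1/CL: new value = 23.1 / 1.9692 = 11.7 μg/mL.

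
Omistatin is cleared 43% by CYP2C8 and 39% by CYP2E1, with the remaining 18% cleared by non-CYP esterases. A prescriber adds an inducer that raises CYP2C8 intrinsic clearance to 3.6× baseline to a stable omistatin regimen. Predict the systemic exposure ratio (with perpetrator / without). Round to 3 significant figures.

0.472

The CYP2C8 pathway (43% of clearance) increases to 3.6× activity: 0.43 × 3.6 = 1.548.
CYP2E1 (39%) and the residual 18% are unaffected.
CL_new/CL_old = 1.548 + 0.39 + 0.18 = 2.118.
Since systemic exposure ∝ 1/CL, the ratio is 1 / 2.118 = 0.472.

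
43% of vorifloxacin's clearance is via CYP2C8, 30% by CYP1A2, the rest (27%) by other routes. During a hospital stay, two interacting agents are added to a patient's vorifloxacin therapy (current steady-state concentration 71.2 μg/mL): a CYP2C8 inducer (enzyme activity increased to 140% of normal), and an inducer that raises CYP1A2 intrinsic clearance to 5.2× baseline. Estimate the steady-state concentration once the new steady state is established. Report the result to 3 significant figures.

The CYP2C8 pathway (43% of clearance) rises to 1.4× activity: 0.43 × 1.4 = 0.602.
The CYP1A2 pathway (30% of clearance) increases to 5.2× activity: 0.3 × 5.2 = 1.56.
The remaining 27% of clearance is unaffected.
CL_new/CL_old = 0.602 + 1.56 + 0.27 = 2.432.
Dividing the baseline by the relative clearance: 71.2 / 2.432 = 29.3 μg/mL.

29.3 μg/mL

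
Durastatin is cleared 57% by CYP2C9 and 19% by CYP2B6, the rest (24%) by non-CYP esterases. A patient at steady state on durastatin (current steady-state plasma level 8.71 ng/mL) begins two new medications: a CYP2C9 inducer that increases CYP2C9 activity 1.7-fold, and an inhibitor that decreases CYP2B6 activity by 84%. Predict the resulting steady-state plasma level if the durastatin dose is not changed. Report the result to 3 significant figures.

The CYP2C9 pathway (57% of clearance) rises to 1.7× activity: 0.57 × 1.7 = 0.969.
The CYP2B6 pathway (19% of clearance) is reduced to 0.16× activity: 0.19 × 0.16 = 0.0304.
The remaining 24% of clearance is unaffected.
Relative clearance = 0.969 + 0.0304 + 0.24 = 1.2394.
Dividing the baseline by the relative clearance: 8.71 / 1.2394 = 7.03 ng/mL.

7.03 ng/mL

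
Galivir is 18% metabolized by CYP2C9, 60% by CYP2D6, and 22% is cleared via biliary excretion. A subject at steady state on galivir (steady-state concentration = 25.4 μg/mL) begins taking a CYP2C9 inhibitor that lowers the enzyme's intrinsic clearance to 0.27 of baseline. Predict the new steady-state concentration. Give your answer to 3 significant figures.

29.2 μg/mL

CYP2C9: 0.18 × 0.27 = 0.0486
CYP2D6: 0.6 (unchanged)
Other: 0.22 (unchanged)
New clearance relative to baseline: 0.0486 + 0.6 + 0.22 = 0.8686.
Steady-state concentration ∝ 1/CL, so new value = 25.4 / 0.8686 = 29.2 μg/mL.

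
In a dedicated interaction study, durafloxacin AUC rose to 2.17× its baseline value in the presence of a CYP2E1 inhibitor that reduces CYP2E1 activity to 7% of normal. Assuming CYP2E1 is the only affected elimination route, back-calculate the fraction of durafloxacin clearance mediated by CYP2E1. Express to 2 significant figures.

Call the CYP2E1 fraction fm. After the interaction, CL_new/CL_old = fm × 0.07 + (1 − fm).
AUC ratio = 1 / (new CL fraction), so new CL fraction = 1 / 2.17 = 0.4608.
fm × 0.07 + 1 − fm = 0.4608  ⇒  fm × (0.07 − 1) = −0.5392  ⇒  fm = 0.58.

0.58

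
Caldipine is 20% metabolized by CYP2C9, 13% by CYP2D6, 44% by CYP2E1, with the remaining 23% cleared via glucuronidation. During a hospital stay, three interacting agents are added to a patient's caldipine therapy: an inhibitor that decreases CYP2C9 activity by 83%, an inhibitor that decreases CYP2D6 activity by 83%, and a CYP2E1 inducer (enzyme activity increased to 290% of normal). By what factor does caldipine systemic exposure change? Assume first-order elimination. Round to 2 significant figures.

The CYP2C9 pathway (20% of clearance) falls to 0.17× activity: 0.2 × 0.17 = 0.034.
The CYP2D6 pathway (13% of clearance) falls to 0.17× activity: 0.13 × 0.17 = 0.0221.
The CYP2E1 pathway (44% of clearance) increases to 2.9× activity: 0.44 × 2.9 = 1.276.
The remaining 23% of clearance is unaffected.
New clearance relative to baseline: 0.034 + 0.0221 + 1.276 + 0.23 = 1.5621.
Net systemic exposure ratio = 1 / 1.5621 = 0.64.

0.64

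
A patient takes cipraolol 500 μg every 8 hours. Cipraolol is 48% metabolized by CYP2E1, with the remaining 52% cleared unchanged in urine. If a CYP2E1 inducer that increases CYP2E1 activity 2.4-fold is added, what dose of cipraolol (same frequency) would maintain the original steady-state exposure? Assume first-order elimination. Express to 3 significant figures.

836 μg

CYP2E1: 0.48 × 2.4 = 1.152
Other: 0.52 (unchanged)
Relative clearance = 1.152 + 0.52 = 1.672.
Exposure is unchanged when dose changes in proportion to clearance. New dose = 500 μg × 1.672 = 836 μg.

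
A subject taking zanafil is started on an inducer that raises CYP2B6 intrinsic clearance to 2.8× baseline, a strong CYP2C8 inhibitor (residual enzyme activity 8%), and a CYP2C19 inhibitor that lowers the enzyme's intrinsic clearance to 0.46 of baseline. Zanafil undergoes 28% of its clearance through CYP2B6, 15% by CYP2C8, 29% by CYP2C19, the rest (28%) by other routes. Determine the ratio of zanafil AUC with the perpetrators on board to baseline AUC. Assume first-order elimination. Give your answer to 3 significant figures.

The CYP2B6 pathway (28% of clearance) is boosted to 2.8× activity: 0.28 × 2.8 = 0.784.
The CYP2C8 pathway (15% of clearance) falls to 0.08× activity: 0.15 × 0.08 = 0.012.
The CYP2C19 pathway (29% of clearance) falls to 0.46× activity: 0.29 × 0.46 = 0.1334.
Non-CYP routes (28%) are unchanged.
New clearance relative to baseline: 0.784 + 0.012 + 0.1334 + 0.28 = 1.2094.
Net AUC ratio = 1 / 1.2094 = 0.827.

0.827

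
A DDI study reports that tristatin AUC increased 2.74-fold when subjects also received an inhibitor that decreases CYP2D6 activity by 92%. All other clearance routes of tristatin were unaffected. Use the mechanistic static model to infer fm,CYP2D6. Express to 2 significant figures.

Let fm be the CYP2D6 fraction. New clearance relative to baseline = fm × 0.08 + (1 − fm).
AUC ratio = 1 / (new CL fraction), so new CL fraction = 1 / 2.74 = 0.365.
fm × 0.08 + 1 − fm = 0.365  ⇒  fm × (0.08 − 1) = −0.635  ⇒  fm = 0.69.

0.69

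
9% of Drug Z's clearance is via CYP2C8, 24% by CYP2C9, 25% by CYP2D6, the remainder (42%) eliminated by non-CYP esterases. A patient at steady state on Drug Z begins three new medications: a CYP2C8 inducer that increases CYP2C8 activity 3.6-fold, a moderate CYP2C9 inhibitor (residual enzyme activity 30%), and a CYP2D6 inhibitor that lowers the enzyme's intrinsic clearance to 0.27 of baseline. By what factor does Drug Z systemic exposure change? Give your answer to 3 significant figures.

The CYP2C8 pathway (9% of clearance) is boosted to 3.6× activity: 0.09 × 3.6 = 0.324.
The CYP2C9 pathway (24% of clearance) drops to 0.3× activity: 0.24 × 0.3 = 0.072.
The CYP2D6 pathway (25% of clearance) falls to 0.27× activity: 0.25 × 0.27 = 0.0675.
The remaining 42% of clearance is unaffected.
New clearance relative to baseline: 0.324 + 0.072 + 0.0675 + 0.42 = 0.8835.
Because systemic exposure varies inversely with clearance, the combined effect is 1 / 0.8835 = 1.13.

1.13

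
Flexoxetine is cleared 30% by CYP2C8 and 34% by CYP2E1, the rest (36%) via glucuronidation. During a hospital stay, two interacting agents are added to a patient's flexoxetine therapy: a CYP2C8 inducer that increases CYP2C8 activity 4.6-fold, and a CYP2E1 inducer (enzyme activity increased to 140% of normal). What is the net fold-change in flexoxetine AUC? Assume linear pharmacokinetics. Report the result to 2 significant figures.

0.45

CYP2C8: 0.3 × 4.6 = 1.38
CYP2E1: 0.34 × 1.4 = 0.476
Other: 0.36 (unchanged)
New clearance relative to baseline: 1.38 + 0.476 + 0.36 = 2.216.
AUC ∝ 1/CL: fold-change = 1 / 2.216 = 0.45.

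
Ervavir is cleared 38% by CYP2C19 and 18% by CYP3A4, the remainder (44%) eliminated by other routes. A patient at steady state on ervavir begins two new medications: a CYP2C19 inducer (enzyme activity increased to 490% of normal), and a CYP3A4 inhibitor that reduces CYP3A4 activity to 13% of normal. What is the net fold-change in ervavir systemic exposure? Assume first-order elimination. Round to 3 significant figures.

0.430

The CYP2C19 pathway (38% of clearance) rises to 4.9× activity: 0.38 × 4.9 = 1.862.
The CYP3A4 pathway (18% of clearance) falls to 0.13× activity: 0.18 × 0.13 = 0.0234.
The remaining 44% of clearance is unaffected.
CL_new/CL_old = 1.862 + 0.0234 + 0.44 = 2.3254.
Net systemic exposure ratio = 1 / 2.3254 = 0.430.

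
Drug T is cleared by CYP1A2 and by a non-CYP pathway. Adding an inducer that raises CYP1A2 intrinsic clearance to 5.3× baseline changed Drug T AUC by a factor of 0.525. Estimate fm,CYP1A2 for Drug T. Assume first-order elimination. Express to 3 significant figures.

0.210

Call the CYP1A2 fraction fm. After the interaction, CL_new/CL_old = fm × 5.3 + (1 − fm).
AUC ratio = 1 / (new CL fraction), so new CL fraction = 1 / 0.525 = 1.905.
fm × 5.3 + 1 − fm = 1.905  ⇒  fm × (5.3 − 1) = 0.9048  ⇒  fm = 0.210.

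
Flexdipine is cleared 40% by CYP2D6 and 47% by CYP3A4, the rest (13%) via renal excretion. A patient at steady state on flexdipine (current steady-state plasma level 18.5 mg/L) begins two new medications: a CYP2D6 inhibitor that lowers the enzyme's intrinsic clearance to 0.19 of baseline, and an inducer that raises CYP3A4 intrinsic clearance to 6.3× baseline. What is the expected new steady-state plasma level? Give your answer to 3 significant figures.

5.84 mg/L

The CYP2D6 pathway (40% of clearance) is reduced to 0.19× activity: 0.4 × 0.19 = 0.076.
The CYP3A4 pathway (47% of clearance) is boosted to 6.3× activity: 0.47 × 6.3 = 2.961.
Non-CYP routes (13%) are unchanged.
CL_new/CL_old = 0.076 + 2.961 + 0.13 = 3.167.
Steady-state plasma level ∝ 1/CL: new value = 18.5 / 3.167 = 5.84 mg/L.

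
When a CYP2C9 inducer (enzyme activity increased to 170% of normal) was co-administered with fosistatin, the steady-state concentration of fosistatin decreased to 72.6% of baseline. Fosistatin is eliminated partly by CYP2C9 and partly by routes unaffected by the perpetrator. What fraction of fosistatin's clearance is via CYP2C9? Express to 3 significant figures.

0.539

Write x for the fraction cleared via CYP2C9. The observed steady-state concentration change means clearance rose to 1/0.726 = 1.377 of baseline.
Setting x·1.7 + (1 − x) = 1.377 and solving: x = (1.377 − 1)/(1.7 − 1) = 0.539.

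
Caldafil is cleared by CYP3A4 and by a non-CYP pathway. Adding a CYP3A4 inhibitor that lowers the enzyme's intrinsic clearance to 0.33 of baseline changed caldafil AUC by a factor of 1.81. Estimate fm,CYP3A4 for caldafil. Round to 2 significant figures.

0.67

Let x = fm,CYP3A4. Because AUC ∝ 1/CL, relative clearance fell to 1/1.81 = 0.5525.
Setting x·0.33 + (1 − x) = 0.5525 and solving: x = (0.5525 − 1)/(0.33 − 1) = 0.67.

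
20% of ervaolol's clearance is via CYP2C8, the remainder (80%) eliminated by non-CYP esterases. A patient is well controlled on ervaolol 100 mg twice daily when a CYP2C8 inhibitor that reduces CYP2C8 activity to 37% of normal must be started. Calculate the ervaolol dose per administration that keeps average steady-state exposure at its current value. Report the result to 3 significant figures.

The CYP2C8 pathway (20% of clearance) falls to 0.37× activity: 0.2 × 0.37 = 0.074.
The remaining 80% of clearance is unaffected.
CL_new/CL_old = 0.074 + 0.8 = 0.874.
To maintain the same steady-state level, dose must scale with clearance: new dose = 100 × 0.874 = 87.4 mg.

87.4 mg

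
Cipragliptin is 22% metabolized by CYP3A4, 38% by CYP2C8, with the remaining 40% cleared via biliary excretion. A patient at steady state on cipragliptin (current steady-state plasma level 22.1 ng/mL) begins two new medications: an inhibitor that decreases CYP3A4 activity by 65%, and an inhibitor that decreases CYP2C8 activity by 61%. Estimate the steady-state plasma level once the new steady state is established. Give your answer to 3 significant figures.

The CYP3A4 pathway (22% of clearance) is reduced to 0.35× activity: 0.22 × 0.35 = 0.077.
The CYP2C8 pathway (38% of clearance) is reduced to 0.39× activity: 0.38 × 0.39 = 0.1482.
Non-CYP routes (40%) are unchanged.
New clearance relative to baseline: 0.077 + 0.1482 + 0.4 = 0.6252.
Steady-state plasma level ∝ 1/CL: new value = 22.1 / 0.6252 = 35.3 ng/mL.

35.3 ng/mL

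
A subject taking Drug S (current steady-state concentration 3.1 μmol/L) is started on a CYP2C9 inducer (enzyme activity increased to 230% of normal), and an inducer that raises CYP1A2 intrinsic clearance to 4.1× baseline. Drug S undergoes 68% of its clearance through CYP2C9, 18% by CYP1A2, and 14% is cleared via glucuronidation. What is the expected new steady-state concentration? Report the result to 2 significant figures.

CYP2C9: 0.68 × 2.3 = 1.564
CYP1A2: 0.18 × 4.1 = 0.738
Other: 0.14 (unchanged)
Relative clearance = 1.564 + 0.738 + 0.14 = 2.442.
Dividing the baseline by the relative clearance: 3.1 / 2.442 = 1.3 μmol/L.

1.3 μmol/L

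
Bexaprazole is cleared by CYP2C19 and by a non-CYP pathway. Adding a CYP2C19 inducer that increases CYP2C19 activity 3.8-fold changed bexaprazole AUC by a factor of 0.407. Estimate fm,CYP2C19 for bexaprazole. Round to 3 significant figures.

0.520

Write x for the fraction cleared via CYP2C19. The observed AUC change means clearance rose to 1/0.407 = 2.457 of baseline.
Only the CYP2C19 route changed, so 2.457 = x·3.8 + (1 − x), giving x = 0.520.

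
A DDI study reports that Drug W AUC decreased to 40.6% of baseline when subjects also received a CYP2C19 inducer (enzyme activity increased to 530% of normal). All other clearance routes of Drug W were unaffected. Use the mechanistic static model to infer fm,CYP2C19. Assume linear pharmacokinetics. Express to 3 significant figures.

0.340

CL'/CL = 1 / 0.406 = 2.463
5.3·fm + (1 − fm) = 2.463
fm = (2.463 − 1) / (5.3 − 1) = 0.340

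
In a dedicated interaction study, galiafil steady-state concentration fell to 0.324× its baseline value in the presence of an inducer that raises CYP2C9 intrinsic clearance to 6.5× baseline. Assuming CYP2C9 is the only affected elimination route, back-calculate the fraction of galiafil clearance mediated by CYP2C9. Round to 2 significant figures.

CL'/CL = 1 / 0.324 = 3.086
6.5·fm + (1 − fm) = 3.086
fm = (3.086 − 1) / (6.5 − 1) = 0.38

0.38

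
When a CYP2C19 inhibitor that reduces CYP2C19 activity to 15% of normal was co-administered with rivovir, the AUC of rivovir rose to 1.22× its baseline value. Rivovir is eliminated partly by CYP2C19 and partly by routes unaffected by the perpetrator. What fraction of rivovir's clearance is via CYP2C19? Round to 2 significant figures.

CL'/CL = 1 / 1.22 = 0.8197
0.15·fm + (1 − fm) = 0.8197
fm = (0.8197 − 1) / (0.15 − 1) = 0.21

0.21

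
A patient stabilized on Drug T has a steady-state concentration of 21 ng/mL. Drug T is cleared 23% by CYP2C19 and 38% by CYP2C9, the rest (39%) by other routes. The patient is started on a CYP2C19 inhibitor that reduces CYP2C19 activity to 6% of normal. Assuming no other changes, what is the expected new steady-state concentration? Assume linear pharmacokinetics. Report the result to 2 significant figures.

27 ng/mL

CYP2C19: 0.23 × 0.06 = 0.0138
CYP2C9: 0.38 (unchanged)
Other: 0.39 (unchanged)
CL_new/CL_old = 0.0138 + 0.38 + 0.39 = 0.7838.
New steady-state concentration = baseline ÷ relative clearance = 21 / 0.7838 = 27 ng/mL.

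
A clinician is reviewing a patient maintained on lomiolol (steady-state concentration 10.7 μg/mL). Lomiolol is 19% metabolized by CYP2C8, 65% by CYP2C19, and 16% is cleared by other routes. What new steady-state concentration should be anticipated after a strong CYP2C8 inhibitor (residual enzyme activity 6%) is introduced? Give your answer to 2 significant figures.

13 μg/mL

CYP2C8: 0.19 × 0.06 = 0.0114
CYP2C19: 0.65 (unchanged)
Other: 0.16 (unchanged)
Relative clearance = 0.0114 + 0.65 + 0.16 = 0.8214.
Steady-state concentration ∝ 1/CL, so new value = 10.7 / 0.8214 = 13 μg/mL.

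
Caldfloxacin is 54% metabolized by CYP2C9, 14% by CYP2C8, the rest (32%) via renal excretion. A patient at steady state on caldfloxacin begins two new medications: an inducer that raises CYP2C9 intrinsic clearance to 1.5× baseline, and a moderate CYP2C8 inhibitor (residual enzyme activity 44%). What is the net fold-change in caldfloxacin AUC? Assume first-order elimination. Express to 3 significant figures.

0.839

The CYP2C9 pathway (54% of clearance) rises to 1.5× activity: 0.54 × 1.5 = 0.81.
The CYP2C8 pathway (14% of clearance) drops to 0.44× activity: 0.14 × 0.44 = 0.0616.
Non-CYP routes (32%) are unchanged.
CL_new/CL_old = 0.81 + 0.0616 + 0.32 = 1.1916.
Because AUC varies inversely with clearance, the combined effect is 1 / 1.1916 = 0.839.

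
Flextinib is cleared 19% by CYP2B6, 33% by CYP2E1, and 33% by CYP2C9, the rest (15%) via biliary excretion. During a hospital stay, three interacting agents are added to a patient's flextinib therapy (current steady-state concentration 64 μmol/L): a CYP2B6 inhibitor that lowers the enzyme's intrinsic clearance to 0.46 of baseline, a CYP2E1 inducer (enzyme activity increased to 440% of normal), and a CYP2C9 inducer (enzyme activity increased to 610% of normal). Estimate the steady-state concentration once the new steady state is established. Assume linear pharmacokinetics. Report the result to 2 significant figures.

The CYP2B6 pathway (19% of clearance) falls to 0.46× activity: 0.19 × 0.46 = 0.0874.
The CYP2E1 pathway (33% of clearance) is boosted to 4.4× activity: 0.33 × 4.4 = 1.452.
The CYP2C9 pathway (33% of clearance) rises to 6.1× activity: 0.33 × 6.1 = 2.013.
Non-CYP routes (15%) are unchanged.
Relative clearance = 0.0874 + 1.452 + 2.013 + 0.15 = 3.7024.
Dividing the baseline by the relative clearance: 64 / 3.7024 = 17 μmol/L.

17 μmol/L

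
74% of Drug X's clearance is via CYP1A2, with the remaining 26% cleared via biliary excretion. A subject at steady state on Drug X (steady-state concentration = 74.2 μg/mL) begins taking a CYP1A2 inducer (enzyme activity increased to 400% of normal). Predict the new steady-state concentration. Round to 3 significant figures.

23.0 μg/mL

CYP1A2: 0.74 × 4 = 2.96
Other: 0.26 (unchanged)
Relative clearance = 2.96 + 0.26 = 3.22.
With dosing unchanged, steady-state concentration scales as 1/CL: 74.2 / 3.22 = 23.0 μg/mL.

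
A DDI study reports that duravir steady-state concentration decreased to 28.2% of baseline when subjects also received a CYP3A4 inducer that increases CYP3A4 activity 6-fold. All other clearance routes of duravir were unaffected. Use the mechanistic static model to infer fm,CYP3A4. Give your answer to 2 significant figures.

0.51

Let x = fm,CYP3A4. Because steady-state concentration ∝ 1/CL, relative clearance rose to 1/0.282 = 3.546.
Setting x·6 + (1 − x) = 3.546 and solving: x = (3.546 − 1)/(6 − 1) = 0.51.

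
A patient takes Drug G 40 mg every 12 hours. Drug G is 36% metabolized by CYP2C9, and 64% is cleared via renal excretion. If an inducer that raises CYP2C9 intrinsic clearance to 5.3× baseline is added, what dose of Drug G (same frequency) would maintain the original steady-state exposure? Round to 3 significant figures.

102 mg

The CYP2C9 pathway (36% of clearance) rises to 5.3× activity: 0.36 × 5.3 = 1.908.
The remaining 64% of clearance is unaffected.
Relative clearance = 1.908 + 0.64 = 2.548.
Exposure is unchanged when dose changes in proportion to clearance. New dose = 40 mg × 2.548 = 102 mg.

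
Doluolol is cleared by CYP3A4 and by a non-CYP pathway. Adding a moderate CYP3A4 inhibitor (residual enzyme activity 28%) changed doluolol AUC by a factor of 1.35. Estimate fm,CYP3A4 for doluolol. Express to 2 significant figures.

0.36

CL'/CL = 1 / 1.35 = 0.7407
0.28·fm + (1 − fm) = 0.7407
fm = (0.7407 − 1) / (0.28 − 1) = 0.36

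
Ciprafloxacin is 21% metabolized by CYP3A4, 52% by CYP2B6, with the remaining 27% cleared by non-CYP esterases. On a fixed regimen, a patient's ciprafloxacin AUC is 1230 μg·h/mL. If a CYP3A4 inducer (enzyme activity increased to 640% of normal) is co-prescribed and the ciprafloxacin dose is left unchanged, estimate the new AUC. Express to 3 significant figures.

The CYP3A4 pathway (21% of clearance) is boosted to 6.4× activity: 0.21 × 6.4 = 1.344.
CYP2B6 (52%) and the residual 27% are unaffected.
New clearance relative to baseline: 1.344 + 0.52 + 0.27 = 2.134.
New AUC = baseline ÷ relative clearance = 1230 / 2.134 = 576 μg·h/mL.

576 μg·h/mL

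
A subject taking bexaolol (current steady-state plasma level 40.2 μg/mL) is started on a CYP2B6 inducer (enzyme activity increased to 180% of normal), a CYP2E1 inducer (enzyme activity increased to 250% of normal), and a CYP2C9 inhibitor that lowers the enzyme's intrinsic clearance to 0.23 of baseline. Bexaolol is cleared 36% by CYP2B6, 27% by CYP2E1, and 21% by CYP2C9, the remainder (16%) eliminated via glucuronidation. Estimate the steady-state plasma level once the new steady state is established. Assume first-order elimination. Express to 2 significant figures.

26 μg/mL

The CYP2B6 pathway (36% of clearance) increases to 1.8× activity: 0.36 × 1.8 = 0.648.
The CYP2E1 pathway (27% of clearance) is boosted to 2.5× activity: 0.27 × 2.5 = 0.675.
The CYP2C9 pathway (21% of clearance) drops to 0.23× activity: 0.21 × 0.23 = 0.0483.
Non-CYP routes (16%) are unchanged.
Relative clearance = 0.648 + 0.675 + 0.0483 + 0.16 = 1.5313.
Steady-state plasma level ∝ 1/CL: new value = 40.2 / 1.5313 = 26 μg/mL.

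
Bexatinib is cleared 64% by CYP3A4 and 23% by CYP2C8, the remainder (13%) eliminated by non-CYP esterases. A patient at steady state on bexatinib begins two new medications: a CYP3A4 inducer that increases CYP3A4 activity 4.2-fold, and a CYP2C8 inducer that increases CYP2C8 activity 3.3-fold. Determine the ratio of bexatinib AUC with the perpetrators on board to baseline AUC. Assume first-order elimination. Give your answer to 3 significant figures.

0.280

The CYP3A4 pathway (64% of clearance) rises to 4.2× activity: 0.64 × 4.2 = 2.688.
The CYP2C8 pathway (23% of clearance) rises to 3.3× activity: 0.23 × 3.3 = 0.759.
Non-CYP routes (13%) are unchanged.
New clearance relative to baseline: 2.688 + 0.759 + 0.13 = 3.577.
AUC ∝ 1/CL: fold-change = 1 / 3.577 = 0.280.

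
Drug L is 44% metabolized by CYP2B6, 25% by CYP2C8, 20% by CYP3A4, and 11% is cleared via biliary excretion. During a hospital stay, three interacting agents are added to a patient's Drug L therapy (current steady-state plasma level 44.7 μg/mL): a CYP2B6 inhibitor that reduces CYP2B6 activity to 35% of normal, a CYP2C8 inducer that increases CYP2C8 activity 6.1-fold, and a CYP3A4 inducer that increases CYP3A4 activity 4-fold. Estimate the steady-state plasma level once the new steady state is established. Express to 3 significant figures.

CYP2B6: 0.44 × 0.35 = 0.154
CYP2C8: 0.25 × 6.1 = 1.525
CYP3A4: 0.2 × 4 = 0.8
Other: 0.11 (unchanged)
New clearance relative to baseline: 0.154 + 1.525 + 0.8 + 0.11 = 2.589.
New steady-state plasma level = 44.7 / 2.589 = 17.3 μg/mL (concentration scales inversely with clearance).

17.3 μg/mL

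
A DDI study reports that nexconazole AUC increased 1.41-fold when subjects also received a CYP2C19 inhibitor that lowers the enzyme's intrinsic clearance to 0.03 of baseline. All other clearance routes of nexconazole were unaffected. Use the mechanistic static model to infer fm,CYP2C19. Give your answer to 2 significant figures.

Call the CYP2C19 fraction fm. After the interaction, CL_new/CL_old = fm × 0.03 + (1 − fm).
AUC ratio = 1 / (new CL fraction), so new CL fraction = 1 / 1.41 = 0.7092.
fm × 0.03 + 1 − fm = 0.7092  ⇒  fm × (0.03 − 1) = −0.2908  ⇒  fm = 0.30.

0.30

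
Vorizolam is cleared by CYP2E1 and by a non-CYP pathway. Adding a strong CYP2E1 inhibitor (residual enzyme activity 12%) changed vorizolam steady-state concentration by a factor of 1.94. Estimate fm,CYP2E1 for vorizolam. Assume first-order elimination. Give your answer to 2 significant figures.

0.55

CL'/CL = 1 / 1.94 = 0.5155
0.12·fm + (1 − fm) = 0.5155
fm = (0.5155 − 1) / (0.12 − 1) = 0.55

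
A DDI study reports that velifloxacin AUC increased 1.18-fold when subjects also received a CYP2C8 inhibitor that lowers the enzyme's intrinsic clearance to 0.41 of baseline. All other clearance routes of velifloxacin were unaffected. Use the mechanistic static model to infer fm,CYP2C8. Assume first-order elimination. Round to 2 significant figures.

Let x = fm,CYP2C8. Because AUC ∝ 1/CL, relative clearance fell to 1/1.18 = 0.8475.
Setting x·0.41 + (1 − x) = 0.8475 and solving: x = (0.8475 − 1)/(0.41 − 1) = 0.26.

0.26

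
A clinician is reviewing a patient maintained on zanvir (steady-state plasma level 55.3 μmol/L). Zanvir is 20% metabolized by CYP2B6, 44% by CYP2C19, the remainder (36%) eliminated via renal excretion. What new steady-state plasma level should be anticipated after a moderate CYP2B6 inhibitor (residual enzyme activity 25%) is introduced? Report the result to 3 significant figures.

The CYP2B6 pathway (20% of clearance) falls to 0.25× activity: 0.2 × 0.25 = 0.05.
CYP2C19 (44%) and the residual 36% are unaffected.
CL_new/CL_old = 0.05 + 0.44 + 0.36 = 0.85.
Steady-state plasma level ∝ 1/CL, so new value = 55.3 / 0.85 = 65.1 μmol/L.

65.1 μmol/L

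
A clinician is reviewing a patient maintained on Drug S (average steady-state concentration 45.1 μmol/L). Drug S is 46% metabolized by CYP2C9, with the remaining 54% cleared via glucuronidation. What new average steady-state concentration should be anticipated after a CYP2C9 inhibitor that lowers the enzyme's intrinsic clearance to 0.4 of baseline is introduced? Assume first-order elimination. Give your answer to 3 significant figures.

62.3 μmol/L

The CYP2C9 pathway (46% of clearance) falls to 0.4× activity: 0.46 × 0.4 = 0.184.
The remaining 54% of clearance is unaffected.
New clearance relative to baseline: 0.184 + 0.54 = 0.724.
Average steady-state concentration ∝ 1/CL, so new value = 45.1 / 0.724 = 62.3 μmol/L.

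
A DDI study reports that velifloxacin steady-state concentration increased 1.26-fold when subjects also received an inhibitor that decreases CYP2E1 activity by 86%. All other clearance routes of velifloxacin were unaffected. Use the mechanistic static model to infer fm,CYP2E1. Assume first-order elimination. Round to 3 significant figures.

Let x = fm,CYP2E1. Because steady-state concentration ∝ 1/CL, relative clearance fell to 1/1.26 = 0.7937.
Setting x·0.14 + (1 − x) = 0.7937 and solving: x = (0.7937 − 1)/(0.14 − 1) = 0.240.

0.240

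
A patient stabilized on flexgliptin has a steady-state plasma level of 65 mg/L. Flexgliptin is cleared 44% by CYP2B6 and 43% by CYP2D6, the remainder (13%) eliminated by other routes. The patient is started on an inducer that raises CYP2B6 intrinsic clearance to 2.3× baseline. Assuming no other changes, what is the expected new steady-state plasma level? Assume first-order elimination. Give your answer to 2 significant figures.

41 mg/L

CYP2B6: 0.44 × 2.3 = 1.012
CYP2D6: 0.43 (unchanged)
Other: 0.13 (unchanged)
CL_new/CL_old = 1.012 + 0.43 + 0.13 = 1.572.
Steady-state plasma level ∝ 1/CL, so new value = 65 / 1.572 = 41 mg/L.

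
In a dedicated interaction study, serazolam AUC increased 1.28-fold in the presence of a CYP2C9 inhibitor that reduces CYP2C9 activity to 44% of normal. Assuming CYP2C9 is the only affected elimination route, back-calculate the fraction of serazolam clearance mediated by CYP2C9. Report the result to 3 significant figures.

0.391

Let fm be the CYP2C9 fraction. New clearance relative to baseline = fm × 0.44 + (1 − fm).
AUC ratio = 1 / (new CL fraction), so new CL fraction = 1 / 1.28 = 0.7812.
fm × 0.44 + 1 − fm = 0.7812  ⇒  fm × (0.44 − 1) = −0.2188  ⇒  fm = 0.391.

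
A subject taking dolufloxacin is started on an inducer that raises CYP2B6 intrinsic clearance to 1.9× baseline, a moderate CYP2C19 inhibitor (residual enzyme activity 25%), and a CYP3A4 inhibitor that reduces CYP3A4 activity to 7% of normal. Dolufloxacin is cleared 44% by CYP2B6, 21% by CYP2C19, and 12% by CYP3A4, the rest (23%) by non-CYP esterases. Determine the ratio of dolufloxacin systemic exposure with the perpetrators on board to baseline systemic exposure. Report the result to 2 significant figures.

The CYP2B6 pathway (44% of clearance) is boosted to 1.9× activity: 0.44 × 1.9 = 0.836.
The CYP2C19 pathway (21% of clearance) is reduced to 0.25× activity: 0.21 × 0.25 = 0.0525.
The CYP3A4 pathway (12% of clearance) falls to 0.07× activity: 0.12 × 0.07 = 0.0084.
The remaining 23% of clearance is unaffected.
Relative clearance = 0.836 + 0.0525 + 0.0084 + 0.23 = 1.1269.
Because systemic exposure varies inversely with clearance, the combined effect is 1 / 1.1269 = 0.89.

0.89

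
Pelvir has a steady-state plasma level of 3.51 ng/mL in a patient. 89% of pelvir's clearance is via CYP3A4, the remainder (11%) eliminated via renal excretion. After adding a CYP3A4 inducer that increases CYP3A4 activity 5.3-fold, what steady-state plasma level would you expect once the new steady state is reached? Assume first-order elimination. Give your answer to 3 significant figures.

The CYP3A4 pathway (89% of clearance) rises to 5.3× activity: 0.89 × 5.3 = 4.717.
Non-CYP routes (11%) are unchanged.
CL_new/CL_old = 4.717 + 0.11 = 4.827.
New steady-state plasma level = baseline ÷ relative clearance = 3.51 / 4.827 = 0.727 ng/mL.

0.727 ng/mL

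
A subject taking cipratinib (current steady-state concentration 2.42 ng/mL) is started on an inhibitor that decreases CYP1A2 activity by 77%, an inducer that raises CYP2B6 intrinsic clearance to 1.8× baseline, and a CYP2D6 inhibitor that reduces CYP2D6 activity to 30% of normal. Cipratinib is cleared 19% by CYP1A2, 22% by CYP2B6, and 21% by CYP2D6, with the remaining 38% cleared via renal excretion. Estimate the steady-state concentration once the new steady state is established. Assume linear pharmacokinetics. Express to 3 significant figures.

2.74 ng/mL

CYP1A2: 0.19 × 0.23 = 0.0437
CYP2B6: 0.22 × 1.8 = 0.396
CYP2D6: 0.21 × 0.3 = 0.063
Other: 0.38 (unchanged)
New clearance relative to baseline: 0.0437 + 0.396 + 0.063 + 0.38 = 0.8827.
Dividing the baseline by the relative clearance: 2.42 / 0.8827 = 2.74 ng/mL.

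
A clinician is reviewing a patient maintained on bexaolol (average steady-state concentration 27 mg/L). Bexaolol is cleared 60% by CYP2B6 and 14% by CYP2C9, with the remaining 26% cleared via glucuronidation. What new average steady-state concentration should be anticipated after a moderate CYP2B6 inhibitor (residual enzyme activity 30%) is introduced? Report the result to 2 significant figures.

47 mg/L

The CYP2B6 pathway (60% of clearance) falls to 0.3× activity: 0.6 × 0.3 = 0.18.
CYP2C9 (14%) and the residual 26% are unaffected.
Relative clearance = 0.18 + 0.14 + 0.26 = 0.58.
New average steady-state concentration = baseline ÷ relative clearance = 27 / 0.58 = 47 mg/L.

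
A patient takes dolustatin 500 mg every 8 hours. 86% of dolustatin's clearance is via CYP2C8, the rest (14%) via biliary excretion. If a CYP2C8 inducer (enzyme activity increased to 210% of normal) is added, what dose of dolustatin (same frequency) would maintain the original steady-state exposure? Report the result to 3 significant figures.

The CYP2C8 pathway (86% of clearance) increases to 2.1× activity: 0.86 × 2.1 = 1.806.
Non-CYP routes (14%) are unchanged.
New clearance relative to baseline: 1.806 + 0.14 = 1.946.
Exposure is unchanged when dose changes in proportion to clearance. New dose = 500 mg × 1.946 = 973 mg.

973 mg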